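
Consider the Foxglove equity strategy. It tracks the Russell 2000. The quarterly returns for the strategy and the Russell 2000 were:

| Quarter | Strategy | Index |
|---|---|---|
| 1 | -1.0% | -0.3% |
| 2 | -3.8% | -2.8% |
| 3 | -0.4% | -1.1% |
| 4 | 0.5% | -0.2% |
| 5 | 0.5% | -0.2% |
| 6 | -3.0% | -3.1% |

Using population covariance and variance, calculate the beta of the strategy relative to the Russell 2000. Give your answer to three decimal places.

r̄p = -1.2000%,  r̄m = -1.2833%
Cov = Σ(rp − r̄p)(rm − r̄m) / 6 = 1.8733
Var(rm) = Σ(rm − r̄m)² / 6 = 1.4914
β = Cov / Var = 1.8733 / 1.4914 = 1.2561

1.256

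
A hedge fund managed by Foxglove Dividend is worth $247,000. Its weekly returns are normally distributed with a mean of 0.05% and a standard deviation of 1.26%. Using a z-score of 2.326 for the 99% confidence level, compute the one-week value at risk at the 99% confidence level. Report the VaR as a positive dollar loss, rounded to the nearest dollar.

$7,115

Return at the 99% tail: μ − z·σ = 0.05% − 2.326 × 1.26% = 0.05 − 2.93076 = -2.88076%
VaR = −(-2.88076%) × $247,000 = 2.88076% × $247,000 = $7,115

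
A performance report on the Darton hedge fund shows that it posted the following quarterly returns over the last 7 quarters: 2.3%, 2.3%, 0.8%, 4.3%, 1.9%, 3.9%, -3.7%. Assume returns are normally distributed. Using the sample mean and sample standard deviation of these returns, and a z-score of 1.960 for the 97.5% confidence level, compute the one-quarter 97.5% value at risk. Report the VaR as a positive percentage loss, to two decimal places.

μ = (2.3 + 2.3 + 0.8 + 4.3 + 1.9 + 3.9 − 3.7) / 7 = 11.80 / 7 = 1.6857%
Sample std dev = √[42.3286 / 6] = 2.6561%
VaR = −(μ − z·σ) = −(1.6857 − 1.960 × 2.6561) = −(-3.5203) = 3.5203%

3.52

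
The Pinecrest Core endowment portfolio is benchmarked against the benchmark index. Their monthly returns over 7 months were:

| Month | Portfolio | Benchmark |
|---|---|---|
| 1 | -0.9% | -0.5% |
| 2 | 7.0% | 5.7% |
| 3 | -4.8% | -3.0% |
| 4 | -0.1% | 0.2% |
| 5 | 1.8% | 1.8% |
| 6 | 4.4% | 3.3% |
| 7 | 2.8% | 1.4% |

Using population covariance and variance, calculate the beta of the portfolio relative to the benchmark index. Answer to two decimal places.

1.36

r̄p = 1.4571%,  r̄m = 1.2714%
Cov = Σ(rp − r̄p)(rm − r̄m) / 7 = 9.0631
Var(rm) = Σ(rm − r̄m)² / 7 = 6.6506
β = Cov / Var = 9.0631 / 6.6506 = 1.3627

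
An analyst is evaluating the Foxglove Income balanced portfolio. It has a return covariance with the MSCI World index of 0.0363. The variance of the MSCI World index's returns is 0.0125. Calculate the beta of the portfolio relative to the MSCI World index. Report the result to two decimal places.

β = Cov(Rp, Rm) / Var(Rm) = 0.0363 / 0.0125 = 2.9040

2.90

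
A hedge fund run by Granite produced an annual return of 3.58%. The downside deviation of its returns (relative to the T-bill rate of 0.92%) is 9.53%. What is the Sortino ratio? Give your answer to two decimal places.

0.28

Sortino = (Rp − Rf) / σd = (3.58% − 0.92%) / 9.53% = 2.66% / 9.53% = 0.2791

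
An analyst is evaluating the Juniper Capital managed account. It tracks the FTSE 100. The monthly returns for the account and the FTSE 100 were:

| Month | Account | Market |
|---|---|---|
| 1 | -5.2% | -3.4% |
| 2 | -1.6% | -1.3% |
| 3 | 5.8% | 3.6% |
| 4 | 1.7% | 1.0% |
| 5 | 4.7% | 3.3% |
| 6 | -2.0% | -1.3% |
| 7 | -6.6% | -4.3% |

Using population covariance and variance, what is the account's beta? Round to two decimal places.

1.53

r̄p = -0.4571%,  r̄m = -0.3429%
Cov = Σ(rp − r̄p)(rm − r̄m) / 7 = 12.5333
Var(rm) = Σ(rm − r̄m)² / 7 = 8.2082
β = Cov / Var = 12.5333 / 8.2082 = 1.5269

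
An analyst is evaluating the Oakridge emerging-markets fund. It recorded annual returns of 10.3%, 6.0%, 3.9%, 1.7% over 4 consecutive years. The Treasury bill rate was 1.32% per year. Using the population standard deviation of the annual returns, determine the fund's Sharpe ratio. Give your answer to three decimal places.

1.309

Mean return μ = 21.90 / 4 = 5.4750%
Population std dev = √[40.2875 / 4] = 3.1736%
Sharpe = (μ − rf) / σ = (5.4750 − 1.32) / 3.1736 = 4.1550 / 3.1736 = 1.3092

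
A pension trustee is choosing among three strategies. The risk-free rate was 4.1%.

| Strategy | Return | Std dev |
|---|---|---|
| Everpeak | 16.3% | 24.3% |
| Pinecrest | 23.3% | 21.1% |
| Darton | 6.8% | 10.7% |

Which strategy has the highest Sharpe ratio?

Everpeak: Sharpe ratio = (16.3% − 4.1%) / 24.3% = 0.502
Pinecrest: Sharpe ratio = (23.3% − 4.1%) / 21.1% = 0.910
Darton: Sharpe ratio = (6.8% − 4.1%) / 10.7% = 0.252
Highest: Pinecrest (0.910).

Pinecrest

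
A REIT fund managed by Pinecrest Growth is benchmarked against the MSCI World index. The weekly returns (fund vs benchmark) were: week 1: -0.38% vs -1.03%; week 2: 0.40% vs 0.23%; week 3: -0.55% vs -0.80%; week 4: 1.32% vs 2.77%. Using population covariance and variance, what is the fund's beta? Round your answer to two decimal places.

0.48

r̄p = 0.1975%,  r̄m = 0.2925%
Cov = Σ(rp − r̄p)(rm − r̄m) / 4 = 1.0872
Var(rm) = Σ(rm − r̄m)² / 4 = 2.2711
β = Cov / Var = 1.0872 / 2.2711 = 0.4787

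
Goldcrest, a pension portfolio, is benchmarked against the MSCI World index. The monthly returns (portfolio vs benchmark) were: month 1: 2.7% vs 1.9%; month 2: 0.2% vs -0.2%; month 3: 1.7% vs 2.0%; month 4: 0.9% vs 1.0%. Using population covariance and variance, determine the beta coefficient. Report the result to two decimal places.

0.94

r̄p = 1.3750%,  r̄m = 1.1750%
Cov = Σ(rp − r̄p)(rm − r̄m) / 4 = 0.7319
Var(rm) = Σ(rm − r̄m)² / 4 = 0.7819
β = Cov / Var = 0.7319 / 0.7819 = 0.9361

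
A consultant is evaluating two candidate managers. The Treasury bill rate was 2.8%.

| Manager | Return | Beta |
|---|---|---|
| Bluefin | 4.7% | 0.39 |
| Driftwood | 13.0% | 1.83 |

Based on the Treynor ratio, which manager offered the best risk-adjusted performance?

Driftwood

Bluefin: Treynor = (4.7% − 2.8%) / 0.39 = 4.872
Driftwood: Treynor = (13.0% − 2.8%) / 1.83 = 5.574
Highest: Driftwood (5.574).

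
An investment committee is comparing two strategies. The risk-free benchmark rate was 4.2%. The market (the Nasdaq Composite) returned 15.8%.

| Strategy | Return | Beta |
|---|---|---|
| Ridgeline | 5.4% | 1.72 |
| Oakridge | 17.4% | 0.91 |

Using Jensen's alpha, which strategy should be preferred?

Ridgeline: α = 5.4% − [4.2% + 1.72 × (15.8% − 4.2%)] = -18.752
Oakridge: α = 17.4% − [4.2% + 0.91 × (15.8% − 4.2%)] = 2.644
Highest: Oakridge (2.644).

Oakridge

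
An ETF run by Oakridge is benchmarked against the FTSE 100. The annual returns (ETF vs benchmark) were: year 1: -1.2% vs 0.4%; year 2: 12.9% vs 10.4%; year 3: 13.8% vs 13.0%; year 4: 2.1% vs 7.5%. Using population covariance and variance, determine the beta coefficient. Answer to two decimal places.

r̄p = 6.9000%,  r̄m = 7.8250%
Cov = Σ(rp − r̄p)(rm − r̄m) / 4 = 28.2150
Var(rm) = Σ(rm − r̄m)² / 4 = 22.1619
β = Cov / Var = 28.2150 / 22.1619 = 1.2731

1.27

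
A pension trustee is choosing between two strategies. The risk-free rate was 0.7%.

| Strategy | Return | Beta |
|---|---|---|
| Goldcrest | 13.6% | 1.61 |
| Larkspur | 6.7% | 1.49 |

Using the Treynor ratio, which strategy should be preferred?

Goldcrest: Treynor = (13.6% − 0.7%) / 1.61 = 8.012
Larkspur: Treynor = (6.7% − 0.7%) / 1.49 = 4.027
Highest: Goldcrest (8.012).

Goldcrest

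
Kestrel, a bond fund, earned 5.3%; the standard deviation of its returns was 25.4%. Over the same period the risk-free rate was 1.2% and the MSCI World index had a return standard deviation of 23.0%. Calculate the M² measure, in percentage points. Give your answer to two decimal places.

4.91

Sharpe = (Rp − Rf) / σp = (5.3% − 1.2%) / 25.4% = 0.1614
M² = Rf + Sharpe × σm = 1.2% + 0.1614 × 23.0% = 4.9122%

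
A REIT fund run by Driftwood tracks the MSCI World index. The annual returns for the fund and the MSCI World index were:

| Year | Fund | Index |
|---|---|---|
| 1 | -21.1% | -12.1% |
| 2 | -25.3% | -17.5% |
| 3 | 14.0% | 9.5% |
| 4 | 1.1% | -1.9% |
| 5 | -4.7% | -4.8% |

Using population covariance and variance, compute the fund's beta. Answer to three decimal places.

r̄p = -7.2000%,  r̄m = -5.3600%
Cov = Σ(rp − r̄p)(rm − r̄m) / 5 = 131.7140
Var(rm) = Σ(rm − r̄m)² / 5 = 85.1824
β = Cov / Var = 131.7140 / 85.1824 = 1.5463

1.546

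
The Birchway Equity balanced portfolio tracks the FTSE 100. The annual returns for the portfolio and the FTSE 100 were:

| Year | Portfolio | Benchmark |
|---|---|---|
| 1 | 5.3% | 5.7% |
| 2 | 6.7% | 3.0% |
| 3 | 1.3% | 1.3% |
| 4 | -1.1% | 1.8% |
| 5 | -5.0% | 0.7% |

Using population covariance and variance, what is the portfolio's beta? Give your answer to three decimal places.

r̄p = 1.4400%,  r̄m = 2.5000%
Cov = Σ(rp − r̄p)(rm − r̄m) / 5 = 5.7040
Var(rm) = Σ(rm − r̄m)² / 5 = 3.1320
β = Cov / Var = 5.7040 / 3.1320 = 1.8212

1.821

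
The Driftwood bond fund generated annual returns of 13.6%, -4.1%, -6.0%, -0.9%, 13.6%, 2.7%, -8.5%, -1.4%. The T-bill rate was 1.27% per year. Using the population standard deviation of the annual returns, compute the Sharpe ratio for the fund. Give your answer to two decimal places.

μ = (13.6 − 4.1 − 6 − 0.9 + 13.6 + 2.7 − 8.5 − 1.4) / 8 = 9.00 / 8 = 1.1250%
Σ(r − μ)² = (13.6 − 1.1250)² + (-4.1 − 1.1250)² + (-6 − 1.1250)² + … = 494.9150
σ = √[494.9150 / 8] = 7.8654%
Sharpe = (μ − rf) / σ = (1.1250 − 1.27) / 7.8654 = -0.1450 / 7.8654 = -0.0184

-0.02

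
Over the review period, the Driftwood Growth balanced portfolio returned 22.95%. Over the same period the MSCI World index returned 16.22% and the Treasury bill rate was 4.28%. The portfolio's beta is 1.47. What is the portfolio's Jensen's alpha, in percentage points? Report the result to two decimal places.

CAPM expected return = Rf + β(Rm − Rf) = 4.28% + 1.47 × (16.22% − 4.28%) = 4.28 + 1.47 × 11.94 = 21.8318%
Jensen's α = Rp − E[R] = 22.95% − 21.8318% = 1.1182

1.12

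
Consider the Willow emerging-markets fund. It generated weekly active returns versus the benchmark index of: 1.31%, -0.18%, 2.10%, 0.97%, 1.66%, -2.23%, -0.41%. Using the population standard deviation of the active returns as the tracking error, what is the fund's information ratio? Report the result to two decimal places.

0.33

μ = (1.31 − 0.18 + 2.1 + 0.97 + 1.66 − 2.23 − 0.41) / 7 = 3.220 / 7 = 0.4600%
Σ(r − μ)² = 13.5148; population σ = √(13.5148/7) = 1.3895%
IR = μ / tracking error = 0.4600 / 1.3895 = 0.3311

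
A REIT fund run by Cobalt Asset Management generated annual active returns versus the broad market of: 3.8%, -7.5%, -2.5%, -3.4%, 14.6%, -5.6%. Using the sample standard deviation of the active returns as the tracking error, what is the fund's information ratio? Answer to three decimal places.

-0.012

r̄ = (3.8 − 7.5 − 2.5 − 3.4 + 14.6 − 5.6) / 6 = -0.60 / 6 = -0.1000%
Σ(r − r̄)² = (3.8 − (-0.1000))² + (-7.5 − (-0.1000))² + (-2.5 − (-0.1000))² + … = 332.9600
σ = √[332.9600 / 5] = 8.1604%
IR = r̄ / tracking error = -0.1000 / 8.1604 = -0.0123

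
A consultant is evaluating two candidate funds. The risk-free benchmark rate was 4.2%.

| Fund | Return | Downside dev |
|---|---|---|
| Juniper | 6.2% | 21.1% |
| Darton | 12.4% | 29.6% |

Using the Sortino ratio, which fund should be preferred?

Darton

Juniper: Sortino ratio = (6.2% − 4.2%) / 21.1% = 0.095
Darton: Sortino ratio = (12.4% − 4.2%) / 29.6% = 0.277
Highest: Darton (0.277).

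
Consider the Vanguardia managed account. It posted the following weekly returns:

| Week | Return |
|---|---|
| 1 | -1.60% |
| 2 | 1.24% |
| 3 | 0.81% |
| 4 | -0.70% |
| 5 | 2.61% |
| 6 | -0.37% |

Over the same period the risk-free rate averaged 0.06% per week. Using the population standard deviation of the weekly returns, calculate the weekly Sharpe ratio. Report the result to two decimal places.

0.20

r̄ = (-1.6 + 1.24 + 0.81 − 0.7 + 2.61 − 0.37) / 6 = 1.990 / 6 = 0.3317%
Σ(r − r̄)² = 11.5327; population σ = √(11.5327/6) = 1.3864%
Sharpe = (r̄ − rf) / σ = (0.3317 − 0.06) / 1.3864 = 0.2717 / 1.3864 = 0.1960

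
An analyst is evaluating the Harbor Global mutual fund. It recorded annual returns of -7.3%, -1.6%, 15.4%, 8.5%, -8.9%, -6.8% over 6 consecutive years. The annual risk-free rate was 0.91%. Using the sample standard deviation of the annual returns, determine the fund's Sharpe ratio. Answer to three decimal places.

-0.104

μ = (-7.3 − 1.6 + 15.4 + 8.5 − 8.9 − 6.8) / 6 = -0.1167%
Sample std dev = √[490.6283 / 5] = 9.9058%
Sharpe = (μ − rf) / σ = (-0.1167 − 0.91) / 9.9058 = -1.0267 / 9.9058 = -0.1036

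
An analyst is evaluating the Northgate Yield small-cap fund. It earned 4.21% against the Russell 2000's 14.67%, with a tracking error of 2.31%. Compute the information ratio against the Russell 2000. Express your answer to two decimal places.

-4.53

IR = (Rp − Rb) / TE = (4.21% − 14.67%) / 2.31% = -10.46% / 2.31% = -4.5281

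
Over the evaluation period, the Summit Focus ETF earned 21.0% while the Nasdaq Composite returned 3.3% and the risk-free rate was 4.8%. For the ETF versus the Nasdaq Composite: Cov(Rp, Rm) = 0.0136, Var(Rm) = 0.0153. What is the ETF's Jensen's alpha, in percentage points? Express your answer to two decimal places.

β = Cov / Var = 0.0136 / 0.0153 = 0.8889
E[R] = Rf + β(Rm − Rf) = 4.8% + 0.8889 × (3.3% − 4.8%) = 3.4667%
α = Rp − E[R] = 21.0% − 3.4667% = 17.5333

17.53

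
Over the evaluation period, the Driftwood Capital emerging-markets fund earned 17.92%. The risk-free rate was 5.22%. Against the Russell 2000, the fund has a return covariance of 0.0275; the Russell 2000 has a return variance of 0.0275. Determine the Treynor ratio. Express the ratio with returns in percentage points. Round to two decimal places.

β = Cov / Var = 0.0275 / 0.0275 = 1.0000
Treynor = (Rp − Rf) / β = (17.92% − 5.22%) / 1.0000 = 12.70 / 1.0000 = 12.7000

12.70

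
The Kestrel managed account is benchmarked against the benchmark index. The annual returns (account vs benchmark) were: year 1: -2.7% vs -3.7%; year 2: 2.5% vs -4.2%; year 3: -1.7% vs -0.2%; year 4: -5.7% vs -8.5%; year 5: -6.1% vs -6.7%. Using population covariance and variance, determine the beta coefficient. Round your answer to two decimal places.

r̄p = -2.7400%,  r̄m = -4.6600%
Cov = Σ(rp − r̄p)(rm − r̄m) / 5 = 5.0616
Var(rm) = Σ(rm − r̄m)² / 5 = 7.9864
β = Cov / Var = 5.0616 / 7.9864 = 0.6338

0.63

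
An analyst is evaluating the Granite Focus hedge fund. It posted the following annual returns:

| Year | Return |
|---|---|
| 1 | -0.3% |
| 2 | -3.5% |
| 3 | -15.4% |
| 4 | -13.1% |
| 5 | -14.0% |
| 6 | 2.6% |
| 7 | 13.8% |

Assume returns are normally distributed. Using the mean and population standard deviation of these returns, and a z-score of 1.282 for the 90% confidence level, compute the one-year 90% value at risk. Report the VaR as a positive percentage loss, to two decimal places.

16.97

μ = (-0.3 − 3.5 − 15.4 − 13.1 − 14 + 2.6 + 13.8) / 7 = -29.90 / 7 = -4.2714%
Σ(r − μ)² = 686.5943; population σ = √(686.5943/7) = 9.9038%
VaR = −(μ − z·σ) = −(-4.2714 − 1.282 × 9.9038) = −(-16.9681) = 16.9681%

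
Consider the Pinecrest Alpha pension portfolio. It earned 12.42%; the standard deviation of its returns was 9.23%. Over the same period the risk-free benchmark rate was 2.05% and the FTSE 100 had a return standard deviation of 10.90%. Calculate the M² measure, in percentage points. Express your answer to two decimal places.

14.30

Sharpe = (Rp − Rf) / σp = (12.42% − 2.05%) / 9.23% = 1.1235
M² = Rf + Sharpe × σm = 2.05% + 1.1235 × 10.90% = 14.2962%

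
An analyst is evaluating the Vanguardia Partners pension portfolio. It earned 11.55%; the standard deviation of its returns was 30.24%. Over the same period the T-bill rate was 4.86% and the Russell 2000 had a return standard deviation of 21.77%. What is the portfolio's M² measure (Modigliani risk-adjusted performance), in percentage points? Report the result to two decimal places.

Sharpe = (Rp − Rf) / σp = (11.55% − 4.86%) / 30.24% = 0.2212
M² = Rf + Sharpe × σm = 4.86% + 0.2212 × 21.77% = 9.6755%

9.68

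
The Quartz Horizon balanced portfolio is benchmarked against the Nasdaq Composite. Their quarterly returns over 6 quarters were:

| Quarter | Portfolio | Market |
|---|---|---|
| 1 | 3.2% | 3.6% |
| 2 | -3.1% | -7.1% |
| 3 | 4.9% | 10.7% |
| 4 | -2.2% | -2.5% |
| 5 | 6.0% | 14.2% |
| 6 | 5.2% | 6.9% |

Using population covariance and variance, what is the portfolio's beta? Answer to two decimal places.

0.47

r̄p = 2.3333%,  r̄m = 4.3000%
Cov = Σ(rp − r̄p)(rm − r̄m) / 6 = 25.3900
Var(rm) = Σ(rm − r̄m)² / 6 = 53.7367
β = Cov / Var = 25.3900 / 53.7367 = 0.4725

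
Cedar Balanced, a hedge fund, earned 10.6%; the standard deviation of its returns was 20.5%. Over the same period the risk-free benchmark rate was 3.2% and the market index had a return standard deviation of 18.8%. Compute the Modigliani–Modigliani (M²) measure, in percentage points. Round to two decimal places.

9.99

Sharpe = (Rp − Rf) / σp = (10.6% − 3.2%) / 20.5% = 0.3610
M² = Rf + Sharpe × σm = 3.2% + 0.3610 × 18.8% = 9.9868%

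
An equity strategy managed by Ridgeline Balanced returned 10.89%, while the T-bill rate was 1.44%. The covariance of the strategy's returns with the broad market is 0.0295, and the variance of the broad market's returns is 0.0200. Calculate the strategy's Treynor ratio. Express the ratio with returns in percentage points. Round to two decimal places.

β = Cov / Var = 0.0295 / 0.0200 = 1.4750
Treynor = (Rp − Rf) / β = (10.89% − 1.44%) / 1.4750 = 9.45 / 1.4750 = 6.4068

6.41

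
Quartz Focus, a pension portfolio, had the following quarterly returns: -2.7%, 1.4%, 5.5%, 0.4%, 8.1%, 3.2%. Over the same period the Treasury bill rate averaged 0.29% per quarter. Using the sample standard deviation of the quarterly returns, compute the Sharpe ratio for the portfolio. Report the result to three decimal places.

0.616

Mean return μ = 15.90 / 6 = 2.6500%
Σ(r − μ)² = 73.3750; sample σ = √(73.3750/5) = 3.8308%
Sharpe = (μ − rf) / σ = (2.6500 − 0.29) / 3.8308 = 2.3600 / 3.8308 = 0.6161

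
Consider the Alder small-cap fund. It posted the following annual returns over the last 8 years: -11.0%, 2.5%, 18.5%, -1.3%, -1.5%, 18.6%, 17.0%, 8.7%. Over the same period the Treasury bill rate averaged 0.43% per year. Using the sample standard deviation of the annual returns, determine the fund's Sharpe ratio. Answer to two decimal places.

0.54

μ = (-11 + 2.5 + 18.5 − 1.3 − 1.5 + 18.6 + 17 + 8.7) / 8 = 51.50 / 8 = 6.4375%
Sample std dev = √[852.5588 / 7] = 11.0360%
Sharpe = (μ − rf) / σ = (6.4375 − 0.43) / 11.0360 = 6.0075 / 11.0360 = 0.5444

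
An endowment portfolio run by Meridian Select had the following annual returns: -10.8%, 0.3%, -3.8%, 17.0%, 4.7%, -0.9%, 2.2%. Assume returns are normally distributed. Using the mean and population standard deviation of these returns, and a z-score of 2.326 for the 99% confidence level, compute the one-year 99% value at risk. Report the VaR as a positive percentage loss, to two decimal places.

17.14

Mean return r̄ = 8.70 / 7 = 1.2429%
Σ(r − r̄)² = (-10.8 − 1.2429)² + (0.3 − 1.2429)² + … = 437.0971
σ = √[437.0971 / 7] = 7.9021%
VaR = −(r̄ − z·σ) = −(1.2429 − 2.326 × 7.9021) = −(-17.1374) = 17.1374%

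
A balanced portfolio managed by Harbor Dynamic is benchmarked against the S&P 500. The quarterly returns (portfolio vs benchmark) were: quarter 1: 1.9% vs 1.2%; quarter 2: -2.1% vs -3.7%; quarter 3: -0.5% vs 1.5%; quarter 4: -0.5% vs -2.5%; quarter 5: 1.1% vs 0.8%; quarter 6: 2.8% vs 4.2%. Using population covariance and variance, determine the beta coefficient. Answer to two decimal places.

0.54

r̄p = 0.4500%,  r̄m = 0.2500%
Cov = Σ(rp − r̄p)(rm − r̄m) / 6 = 3.7525
Var(rm) = Σ(rm − r̄m)² / 6 = 6.9225
β = Cov / Var = 3.7525 / 6.9225 = 0.5421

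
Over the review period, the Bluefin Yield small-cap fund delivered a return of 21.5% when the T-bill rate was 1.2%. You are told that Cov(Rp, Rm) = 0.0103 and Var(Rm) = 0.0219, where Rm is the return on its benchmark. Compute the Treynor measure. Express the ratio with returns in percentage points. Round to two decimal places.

β = Cov / Var = 0.0103 / 0.0219 = 0.4703
Treynor = (Rp − Rf) / β = (21.5% − 1.2%) / 0.4703 = 20.30 / 0.4703 = 43.1639

43.16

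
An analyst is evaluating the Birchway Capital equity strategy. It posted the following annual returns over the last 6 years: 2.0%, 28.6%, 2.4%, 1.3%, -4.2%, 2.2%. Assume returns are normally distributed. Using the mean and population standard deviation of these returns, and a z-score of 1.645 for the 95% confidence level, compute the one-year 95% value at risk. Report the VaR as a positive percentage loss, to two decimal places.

12.10

r̄ = (2 + 28.6 + 2.4 + 1.3 − 4.2 + 2.2) / 6 = 5.3833%
Population σ = √[Σ(r − r̄)² / 6] = √[678.0083 / 6] = √113.0014 = 10.6302%
VaR = −(r̄ − z·σ) = −(5.3833 − 1.645 × 10.6302) = −(-12.1034) = 12.1034%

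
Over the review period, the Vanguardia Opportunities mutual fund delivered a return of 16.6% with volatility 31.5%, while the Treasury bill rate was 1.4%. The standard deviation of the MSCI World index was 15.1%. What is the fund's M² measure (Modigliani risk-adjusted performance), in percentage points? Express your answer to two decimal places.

Sharpe = (Rp − Rf) / σp = (16.6% − 1.4%) / 31.5% = 0.4825
M² = Rf + Sharpe × σm = 1.4% + 0.4825 × 15.1% = 8.6858%

8.69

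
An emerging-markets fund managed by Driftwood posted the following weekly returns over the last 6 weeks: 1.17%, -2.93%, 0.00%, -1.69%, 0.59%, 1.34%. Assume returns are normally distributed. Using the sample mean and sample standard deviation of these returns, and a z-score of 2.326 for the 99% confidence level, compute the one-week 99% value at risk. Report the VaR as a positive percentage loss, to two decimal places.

4.22

Mean return r̄ = -1.520 / 6 = -0.2533%
Sample σ = √[Σ(r − r̄)² / 5] = √[14.5685 / 5] = √2.9137 = 1.7070%
VaR = −(r̄ − z·σ) = −(-0.2533 − 2.326 × 1.7070) = −(-4.2238) = 4.2238%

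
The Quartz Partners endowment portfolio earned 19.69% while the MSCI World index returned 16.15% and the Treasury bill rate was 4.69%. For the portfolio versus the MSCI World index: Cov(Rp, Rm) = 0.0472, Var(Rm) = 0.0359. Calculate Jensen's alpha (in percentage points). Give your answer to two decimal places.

β = Cov / Var = 0.0472 / 0.0359 = 1.3148
E[R] = Rf + β(Rm − Rf) = 4.69% + 1.3148 × (16.15% − 4.69%) = 19.7576%
α = Rp − E[R] = 19.69% − 19.7576% = -0.0676

-0.07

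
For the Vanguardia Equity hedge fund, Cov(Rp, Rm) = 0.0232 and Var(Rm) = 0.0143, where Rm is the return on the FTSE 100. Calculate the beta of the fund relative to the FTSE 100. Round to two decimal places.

1.62

β = Cov(Rp, Rm) / Var(Rm) = 0.0232 / 0.0143 = 1.6224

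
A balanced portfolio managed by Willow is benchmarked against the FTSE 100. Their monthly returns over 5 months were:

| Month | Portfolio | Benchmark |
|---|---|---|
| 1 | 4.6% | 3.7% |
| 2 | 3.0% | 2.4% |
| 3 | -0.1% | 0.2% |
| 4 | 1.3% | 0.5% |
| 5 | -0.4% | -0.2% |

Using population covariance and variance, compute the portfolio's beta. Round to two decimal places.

r̄p = 1.6800%,  r̄m = 1.3200%
Cov = Σ(rp − r̄p)(rm − r̄m) / 5 = 2.7684
Var(rm) = Σ(rm − r̄m)² / 5 = 2.2136
β = Cov / Var = 2.7684 / 2.2136 = 1.2506

1.25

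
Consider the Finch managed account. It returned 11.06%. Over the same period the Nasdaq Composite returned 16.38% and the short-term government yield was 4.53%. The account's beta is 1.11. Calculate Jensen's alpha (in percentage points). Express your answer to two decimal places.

-6.62

CAPM expected return = Rf + β(Rm − Rf) = 4.53% + 1.11 × (16.38% − 4.53%) = 4.53 + 1.11 × 11.85 = 17.6835%
Jensen's α = Rp − E[R] = 11.06% − 17.6835% = -6.6235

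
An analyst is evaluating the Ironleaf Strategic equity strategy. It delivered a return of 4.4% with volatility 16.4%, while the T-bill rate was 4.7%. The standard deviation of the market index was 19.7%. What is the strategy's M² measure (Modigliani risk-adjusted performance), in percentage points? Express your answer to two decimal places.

4.34

Sharpe = (Rp − Rf) / σp = (4.4% − 4.7%) / 16.4% = -0.0183
M² = Rf + Sharpe × σm = 4.7% + -0.0183 × 19.7% = 4.3395%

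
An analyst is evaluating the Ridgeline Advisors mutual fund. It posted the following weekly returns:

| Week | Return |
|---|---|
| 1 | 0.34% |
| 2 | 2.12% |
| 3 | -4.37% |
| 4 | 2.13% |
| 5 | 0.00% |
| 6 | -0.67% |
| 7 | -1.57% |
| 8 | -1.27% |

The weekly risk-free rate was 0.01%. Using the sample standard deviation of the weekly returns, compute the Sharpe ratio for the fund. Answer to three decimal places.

μ = (0.34 + 2.12 − 4.37 + 2.13 + 0 − 0.67 − 1.57 − 1.27) / 8 = -0.4113%
Σ(r − μ)² = (0.34 − (-0.4113))² + (2.12 − (-0.4113))² + (-4.37 − (-0.4113))² + … = 31.4175
sample σ = √(31.4175 / 7) = √4.4882 = 2.1185%
Sharpe = (μ − rf) / σ = (-0.4113 − 0.01) / 2.1185 = -0.4213 / 2.1185 = -0.1989

-0.199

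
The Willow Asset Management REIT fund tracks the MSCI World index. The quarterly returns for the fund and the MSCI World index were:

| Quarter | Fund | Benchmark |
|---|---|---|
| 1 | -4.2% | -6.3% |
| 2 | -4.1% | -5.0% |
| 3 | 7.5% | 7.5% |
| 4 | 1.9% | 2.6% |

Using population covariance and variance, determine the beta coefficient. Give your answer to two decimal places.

r̄p = 0.2750%,  r̄m = -0.3000%
Cov = Σ(rp − r̄p)(rm − r̄m) / 4 = 27.1200
Var(rm) = Σ(rm − r̄m)² / 4 = 31.8350
β = Cov / Var = 27.1200 / 31.8350 = 0.8519

0.85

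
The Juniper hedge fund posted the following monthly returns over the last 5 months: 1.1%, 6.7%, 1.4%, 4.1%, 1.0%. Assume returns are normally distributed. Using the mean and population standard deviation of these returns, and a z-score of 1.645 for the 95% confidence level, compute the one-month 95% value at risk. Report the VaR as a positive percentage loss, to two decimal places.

r̄ = (1.1 + 6.7 + 1.4 + 4.1 + 1) / 5 = 2.8600%
Σ(r − r̄)² = (1.1 − 2.8600)² + (6.7 − 2.8600)² + (1.4 − 2.8600)² + … = 24.9720
population σ = √(24.9720 / 5) = √4.9944 = 2.2348%
VaR = −(r̄ − z·σ) = −(2.8600 − 1.645 × 2.2348) = −(-0.8162) = 0.8162%

0.82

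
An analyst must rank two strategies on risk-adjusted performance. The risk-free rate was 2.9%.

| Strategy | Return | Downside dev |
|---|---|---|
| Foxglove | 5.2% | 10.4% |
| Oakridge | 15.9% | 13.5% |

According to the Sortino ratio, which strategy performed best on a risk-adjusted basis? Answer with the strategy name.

Foxglove: Sortino ratio = (5.2% − 2.9%) / 10.4% = 0.221
Oakridge: Sortino ratio = (15.9% − 2.9%) / 13.5% = 0.963
Highest: Oakridge (0.963).

Oakridge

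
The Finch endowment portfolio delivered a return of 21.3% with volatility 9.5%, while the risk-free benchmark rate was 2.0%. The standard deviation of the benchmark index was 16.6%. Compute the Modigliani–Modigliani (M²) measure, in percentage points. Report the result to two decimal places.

35.72

Sharpe = (Rp − Rf) / σp = (21.3% − 2.0%) / 9.5% = 2.0316
M² = Rf + Sharpe × σm = 2.0% + 2.0316 × 16.6% = 35.7246%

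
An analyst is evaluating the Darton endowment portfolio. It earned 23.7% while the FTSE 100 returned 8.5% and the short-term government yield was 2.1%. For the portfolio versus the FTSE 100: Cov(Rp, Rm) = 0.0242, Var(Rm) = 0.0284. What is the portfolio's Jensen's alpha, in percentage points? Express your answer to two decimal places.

16.15

β = Cov / Var = 0.0242 / 0.0284 = 0.8521
E[R] = Rf + β(Rm − Rf) = 2.1% + 0.8521 × (8.5% − 2.1%) = 7.5534%
α = Rp − E[R] = 23.7% − 7.5534% = 16.1466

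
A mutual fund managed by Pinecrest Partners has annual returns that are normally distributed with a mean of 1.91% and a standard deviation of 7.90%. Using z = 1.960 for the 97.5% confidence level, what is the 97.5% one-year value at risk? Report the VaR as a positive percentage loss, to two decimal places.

VaR (as % loss) = −(μ − z·σ) = −(1.91% − 1.960 × 7.90%) = −(-13.5740%) = 13.5740%

13.57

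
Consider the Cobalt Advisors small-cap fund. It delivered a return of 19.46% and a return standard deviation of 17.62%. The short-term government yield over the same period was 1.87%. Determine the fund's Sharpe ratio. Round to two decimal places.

Sharpe = (Rp − Rf) / σp = (19.46% − 1.87%) / 17.62% = 17.59% / 17.62% = 0.9983

1.00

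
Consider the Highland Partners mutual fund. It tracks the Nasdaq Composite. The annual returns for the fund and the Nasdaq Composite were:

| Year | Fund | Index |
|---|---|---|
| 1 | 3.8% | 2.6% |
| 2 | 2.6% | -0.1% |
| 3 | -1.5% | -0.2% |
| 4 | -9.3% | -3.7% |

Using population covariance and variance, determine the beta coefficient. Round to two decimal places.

2.14

r̄p = -1.1000%,  r̄m = -0.3500%
Cov = Σ(rp − r̄p)(rm − r̄m) / 4 = 10.6975
Var(rm) = Σ(rm − r̄m)² / 4 = 5.0025
β = Cov / Var = 10.6975 / 5.0025 = 2.1384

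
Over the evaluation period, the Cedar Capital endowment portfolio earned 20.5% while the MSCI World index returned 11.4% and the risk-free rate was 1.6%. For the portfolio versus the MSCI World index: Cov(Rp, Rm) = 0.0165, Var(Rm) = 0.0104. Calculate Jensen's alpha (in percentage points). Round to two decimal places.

3.35

β = Cov / Var = 0.0165 / 0.0104 = 1.5865
E[R] = Rf + β(Rm − Rf) = 1.6% + 1.5865 × (11.4% − 1.6%) = 17.1477%
α = Rp − E[R] = 20.5% − 17.1477% = 3.3523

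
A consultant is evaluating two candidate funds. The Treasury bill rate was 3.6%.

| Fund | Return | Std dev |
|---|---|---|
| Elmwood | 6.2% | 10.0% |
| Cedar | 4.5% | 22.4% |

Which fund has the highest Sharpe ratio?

Elmwood

Elmwood: Sharpe ratio = (6.2% − 3.6%) / 10.0% = 0.260
Cedar: Sharpe ratio = (4.5% − 3.6%) / 22.4% = 0.040
Highest: Elmwood (0.260).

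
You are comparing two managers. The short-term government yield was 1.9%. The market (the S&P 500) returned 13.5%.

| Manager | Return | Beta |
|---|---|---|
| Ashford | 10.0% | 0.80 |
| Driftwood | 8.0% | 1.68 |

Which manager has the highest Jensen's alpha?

Ashford: α = 10.0% − [1.9% + 0.80 × (13.5% − 1.9%)] = -1.180
Driftwood: α = 8.0% − [1.9% + 1.68 × (13.5% − 1.9%)] = -13.388
Highest: Ashford (-1.180).

Ashford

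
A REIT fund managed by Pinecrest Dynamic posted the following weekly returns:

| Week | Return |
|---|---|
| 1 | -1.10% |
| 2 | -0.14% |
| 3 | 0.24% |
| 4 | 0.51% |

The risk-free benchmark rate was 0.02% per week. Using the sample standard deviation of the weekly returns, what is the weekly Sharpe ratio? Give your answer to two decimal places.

Mean return r̄ = -0.490 / 4 = -0.1225%
Σ(r − r̄)² = (-1.1 − (-0.1225))² + (-0.14 − (-0.1225))² + … = 1.4873
σ = √[1.4873 / 3] = 0.7041%
Sharpe = (r̄ − rf) / σ = (-0.1225 − 0.02) / 0.7041 = -0.1425 / 0.7041 = -0.2024

-0.20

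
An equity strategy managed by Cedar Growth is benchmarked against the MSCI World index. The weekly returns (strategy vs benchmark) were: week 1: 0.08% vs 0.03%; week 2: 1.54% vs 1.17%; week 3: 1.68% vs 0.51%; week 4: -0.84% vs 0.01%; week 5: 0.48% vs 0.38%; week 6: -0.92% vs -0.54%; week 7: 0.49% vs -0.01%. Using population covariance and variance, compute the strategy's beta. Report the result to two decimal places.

1.61

r̄p = 0.3586%,  r̄m = 0.2214%
Cov = Σ(rp − r̄p)(rm − r̄m) / 7 = 0.3959
Var(rm) = Σ(rm − r̄m)² / 7 = 0.2461
β = Cov / Var = 0.3959 / 0.2461 = 1.6087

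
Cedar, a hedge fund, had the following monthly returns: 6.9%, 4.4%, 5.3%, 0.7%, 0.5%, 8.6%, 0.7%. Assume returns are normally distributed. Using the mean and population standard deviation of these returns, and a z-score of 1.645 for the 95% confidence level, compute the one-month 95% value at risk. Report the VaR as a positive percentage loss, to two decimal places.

Mean return r̄ = 27.10 / 7 = 3.8714%
Σ(r − r̄)² = 65.3343; population σ = √(65.3343/7) = 3.0551%
VaR = −(r̄ − z·σ) = −(3.8714 − 1.645 × 3.0551) = −(-1.1542) = 1.1542%

1.15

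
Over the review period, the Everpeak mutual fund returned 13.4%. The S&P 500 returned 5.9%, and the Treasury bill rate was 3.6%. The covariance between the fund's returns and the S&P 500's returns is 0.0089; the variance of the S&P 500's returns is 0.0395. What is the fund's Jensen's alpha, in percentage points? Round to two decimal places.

β = Cov / Var = 0.0089 / 0.0395 = 0.2253
E[R] = Rf + β(Rm − Rf) = 3.6% + 0.2253 × (5.9% − 3.6%) = 4.1182%
α = Rp − E[R] = 13.4% − 4.1182% = 9.2818

9.28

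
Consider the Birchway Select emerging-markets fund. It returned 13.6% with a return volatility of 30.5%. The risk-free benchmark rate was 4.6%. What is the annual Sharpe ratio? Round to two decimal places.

Sharpe = (Rp − Rf) / σp = (13.6% − 4.6%) / 30.5% = 9.00% / 30.5% = 0.2951

0.30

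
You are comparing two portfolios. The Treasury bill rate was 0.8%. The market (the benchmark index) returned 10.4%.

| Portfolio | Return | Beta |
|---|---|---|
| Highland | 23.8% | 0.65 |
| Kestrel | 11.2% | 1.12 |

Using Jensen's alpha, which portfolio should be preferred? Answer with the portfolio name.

Highland

Highland: α = 23.8% − [0.8% + 0.65 × (10.4% − 0.8%)] = 16.760
Kestrel: α = 11.2% − [0.8% + 1.12 × (10.4% − 0.8%)] = -0.352
Highest: Highland (16.760).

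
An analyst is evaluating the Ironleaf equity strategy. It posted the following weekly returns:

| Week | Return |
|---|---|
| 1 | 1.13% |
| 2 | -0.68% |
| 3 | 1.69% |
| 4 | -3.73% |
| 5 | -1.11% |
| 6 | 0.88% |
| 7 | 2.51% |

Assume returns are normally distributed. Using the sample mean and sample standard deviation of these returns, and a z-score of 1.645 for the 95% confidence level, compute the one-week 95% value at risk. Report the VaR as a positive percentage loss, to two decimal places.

r̄ = (1.13 − 0.68 + 1.69 − 3.73 − 1.11 + 0.88 + 2.51) / 7 = 0.690 / 7 = 0.0986%
Σ(r − r̄)² = 26.7469; sample σ = √(26.7469/6) = 2.1114%
VaR = −(r̄ − z·σ) = −(0.0986 − 1.645 × 2.1114) = −(-3.3747) = 3.3747%

3.37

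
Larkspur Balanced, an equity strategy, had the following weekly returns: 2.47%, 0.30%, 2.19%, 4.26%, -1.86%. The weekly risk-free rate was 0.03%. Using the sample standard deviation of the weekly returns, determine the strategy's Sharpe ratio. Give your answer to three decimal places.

Mean return μ = 7.360 / 5 = 1.4720%
Sample std dev = √[21.7603 / 4] = 2.3324%
Sharpe = (μ − rf) / σ = (1.4720 − 0.03) / 2.3324 = 1.4420 / 2.3324 = 0.6182

0.618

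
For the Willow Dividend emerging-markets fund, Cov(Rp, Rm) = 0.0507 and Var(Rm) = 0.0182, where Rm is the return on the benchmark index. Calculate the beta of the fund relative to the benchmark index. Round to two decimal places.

2.79

β = Cov(Rp, Rm) / Var(Rm) = 0.0507 / 0.0182 = 2.7857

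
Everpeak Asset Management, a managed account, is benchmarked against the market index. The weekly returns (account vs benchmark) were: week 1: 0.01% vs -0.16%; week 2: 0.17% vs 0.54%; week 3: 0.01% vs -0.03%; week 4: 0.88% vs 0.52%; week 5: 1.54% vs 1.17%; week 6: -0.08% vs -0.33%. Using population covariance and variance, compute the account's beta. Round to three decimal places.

1.048

r̄p = 0.4217%,  r̄m = 0.2850%
Cov = Σ(rp − r̄p)(rm − r̄m) / 6 = 0.2758
Var(rm) = Σ(rm − r̄m)² / 6 = 0.2632
β = Cov / Var = 0.2758 / 0.2632 = 1.0479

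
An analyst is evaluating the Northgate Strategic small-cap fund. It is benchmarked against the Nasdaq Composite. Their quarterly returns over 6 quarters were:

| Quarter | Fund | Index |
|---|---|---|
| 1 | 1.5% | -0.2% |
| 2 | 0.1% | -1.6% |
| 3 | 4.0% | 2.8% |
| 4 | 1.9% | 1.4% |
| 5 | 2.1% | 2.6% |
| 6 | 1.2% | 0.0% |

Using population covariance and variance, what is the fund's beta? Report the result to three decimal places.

r̄p = 1.8000%,  r̄m = 0.8333%
Cov = Σ(rp − r̄p)(rm − r̄m) / 6 = 1.6433
Var(rm) = Σ(rm − r̄m)² / 6 = 2.4989
β = Cov / Var = 1.6433 / 2.4989 = 0.6576

0.658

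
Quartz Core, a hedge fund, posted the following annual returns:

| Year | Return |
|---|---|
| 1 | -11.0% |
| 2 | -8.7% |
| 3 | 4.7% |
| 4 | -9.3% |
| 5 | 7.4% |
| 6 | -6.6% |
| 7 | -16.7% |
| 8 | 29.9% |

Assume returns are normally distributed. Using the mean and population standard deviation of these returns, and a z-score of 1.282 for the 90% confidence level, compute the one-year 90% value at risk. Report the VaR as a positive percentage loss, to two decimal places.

Mean return μ = -10.30 / 8 = -1.2875%
Σ(r − μ)² = (-11 − (-1.2875))² + (-8.7 − (-1.2875))² + … = 1563.2288
population σ = √(1563.2288 / 8) = √195.4036 = 13.9787%
VaR = −(μ − z·σ) = −(-1.2875 − 1.282 × 13.9787) = −(-19.2082) = 19.2082%

19.21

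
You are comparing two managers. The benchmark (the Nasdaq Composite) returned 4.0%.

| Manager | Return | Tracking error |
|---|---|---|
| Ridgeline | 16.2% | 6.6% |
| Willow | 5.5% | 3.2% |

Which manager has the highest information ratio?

Ridgeline

Ridgeline: IR = (16.2% − 4.0%) / 6.6% = 1.848
Willow: IR = (5.5% − 4.0%) / 3.2% = 0.469
Highest: Ridgeline (1.848).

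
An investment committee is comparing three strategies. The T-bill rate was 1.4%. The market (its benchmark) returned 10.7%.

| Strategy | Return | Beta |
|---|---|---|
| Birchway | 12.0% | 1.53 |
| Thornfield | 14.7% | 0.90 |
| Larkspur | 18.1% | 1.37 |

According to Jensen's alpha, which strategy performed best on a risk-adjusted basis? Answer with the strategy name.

Birchway: α = 12.0% − [1.4% + 1.53 × (10.7% − 1.4%)] = -3.629
Thornfield: α = 14.7% − [1.4% + 0.90 × (10.7% − 1.4%)] = 4.930
Larkspur: α = 18.1% − [1.4% + 1.37 × (10.7% − 1.4%)] = 3.959
Highest: Thornfield (4.930).

Thornfield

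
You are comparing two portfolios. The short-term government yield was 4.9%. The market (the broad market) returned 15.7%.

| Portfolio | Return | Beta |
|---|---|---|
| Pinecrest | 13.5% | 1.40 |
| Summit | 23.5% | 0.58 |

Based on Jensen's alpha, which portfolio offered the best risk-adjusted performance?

Pinecrest: α = 13.5% − [4.9% + 1.40 × (15.7% − 4.9%)] = -6.520
Summit: α = 23.5% − [4.9% + 0.58 × (15.7% − 4.9%)] = 12.336
Highest: Summit (12.336).

Summit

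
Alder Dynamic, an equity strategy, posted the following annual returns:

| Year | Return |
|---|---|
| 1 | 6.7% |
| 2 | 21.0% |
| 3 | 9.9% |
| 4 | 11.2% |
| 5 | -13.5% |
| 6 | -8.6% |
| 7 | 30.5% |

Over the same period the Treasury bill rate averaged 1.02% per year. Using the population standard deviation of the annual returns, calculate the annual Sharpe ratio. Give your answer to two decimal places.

r̄ = (6.7 + 21 + 9.9 + 11.2 − 13.5 − 8.6 + 30.5) / 7 = 8.1714%
Population std dev = √[1428.3943 / 7] = 14.2848%
Sharpe = (r̄ − rf) / σ = (8.1714 − 1.02) / 14.2848 = 7.1514 / 14.2848 = 0.5006

0.50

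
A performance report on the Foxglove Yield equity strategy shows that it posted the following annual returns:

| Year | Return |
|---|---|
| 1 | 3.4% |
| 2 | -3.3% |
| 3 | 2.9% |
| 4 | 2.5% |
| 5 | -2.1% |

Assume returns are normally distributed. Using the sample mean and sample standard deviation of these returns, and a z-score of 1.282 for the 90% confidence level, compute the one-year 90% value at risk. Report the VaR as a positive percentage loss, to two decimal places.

Mean return μ = 3.40 / 5 = 0.6800%
Σ(r − μ)² = (3.4 − 0.6800)² + (-3.3 − 0.6800)² + … = 39.2080
sample σ = √(39.2080 / 4) = √9.8020 = 3.1308%
VaR = −(μ − z·σ) = −(0.6800 − 1.282 × 3.1308) = −(-3.3337) = 3.3337%

3.33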